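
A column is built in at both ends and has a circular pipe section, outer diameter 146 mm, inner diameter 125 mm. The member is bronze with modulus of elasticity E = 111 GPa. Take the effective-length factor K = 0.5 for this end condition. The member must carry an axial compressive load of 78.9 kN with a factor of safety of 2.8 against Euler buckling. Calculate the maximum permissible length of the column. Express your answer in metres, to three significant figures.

d_o = 146 mm, d_i = 125 mm
I = π(d_o⁴ − d_i⁴)/64 = π(146⁴ − 125.0⁴)/64 = 1.032×10^7 mm⁴
I = 1.032×10^-5 m⁴
Required critical load P_cr = n·P = 2.8 × 78.9 = 220.9 kN = 2.209×10^5 N
From P_cr = π²EI/(K·L)²:  L = (1/K)·√(π²EI/P_cr) = (1/0.5)·√(π²×1.11×10^11×1.032×10^-5/2.209×10^5)
L = 14.3 m

L_max ≈ 14.3 m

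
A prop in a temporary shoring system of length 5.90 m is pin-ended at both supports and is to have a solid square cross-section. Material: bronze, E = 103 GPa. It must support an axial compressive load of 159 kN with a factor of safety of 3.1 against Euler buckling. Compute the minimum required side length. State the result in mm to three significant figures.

a ≈ 119 mm

Required P_cr = n·P = 3.1 × 159 = 492.9 kN
L_e = K·L = 1 × 5.90 = 5.900 m
Required I = P_cr·L_e²/(π²E) = 4.929×10^5 × 5.900² / (π² × 1.03×10^11) = 1.688×10^-5 m⁴
I_req = 1.688×10^7 mm⁴
Solid square: I = a⁴/12  ⇒  a = (12I)^(1/4) = (12×1.688×10^7)^(1/4) = 119 mm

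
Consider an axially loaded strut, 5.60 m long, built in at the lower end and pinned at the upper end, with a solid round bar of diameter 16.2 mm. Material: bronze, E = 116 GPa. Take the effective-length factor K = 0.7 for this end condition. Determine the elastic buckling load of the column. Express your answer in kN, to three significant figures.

I = πd⁴/64 = π×16.2⁴/64 = 3.381×10^3 mm⁴
I = 3.381×10^3 mm⁴ = 3.381×10^-9 m⁴
Effective length L_e = K·L = 0.7 × 5.60 = 3.920 m
P_cr = π²EI / L_e² = π² × 116×10⁹ × 3.381×10^-9 / 3.920² = 251.9 N

P_cr ≈ 0.252 kN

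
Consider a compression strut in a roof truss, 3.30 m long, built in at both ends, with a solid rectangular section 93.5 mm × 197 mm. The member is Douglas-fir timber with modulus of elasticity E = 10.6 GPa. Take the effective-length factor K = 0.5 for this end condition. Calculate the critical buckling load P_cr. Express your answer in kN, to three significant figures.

Buckling occurs about the weak axis: I_min = h·b³/12 with b = 93.5 mm (the shorter side).
I_min = 197×93.5³/12 = 1.342×10^7 mm⁴
I = 1.342×10^7 mm⁴ = 1.342×10^-5 m⁴
Effective length L_e = K·L = 0.5 × 3.30 = 1.650 m
P_cr = π²EI / L_e² = π² × 10.6×10⁹ × 1.342×10^-5 / 1.650² = 5.157×10^5 N

P_cr ≈ 516 kN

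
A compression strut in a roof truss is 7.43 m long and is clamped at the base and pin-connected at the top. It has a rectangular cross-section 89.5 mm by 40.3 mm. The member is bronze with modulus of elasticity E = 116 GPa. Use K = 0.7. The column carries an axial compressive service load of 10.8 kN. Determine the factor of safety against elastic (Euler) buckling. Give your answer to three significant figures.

Buckling occurs about the weak axis: I_min = h·b³/12 with b = 40.3 mm (the shorter side).
I_min = 89.5×40.3³/12 = 4.882×10^5 mm⁴
I = 4.882×10^5 mm⁴ = 4.882×10^-7 m⁴
Effective length L_e = K·L = 0.7 × 7.43 = 5.201 m
P_cr = π²EI / L_e² = π² × 116×10⁹ × 4.882×10^-7 / 5.201² = 2.066×10^4 N
Factor of safety n = P_cr / P = 20.661 / 10.8 = 1.91

n ≈ 1.91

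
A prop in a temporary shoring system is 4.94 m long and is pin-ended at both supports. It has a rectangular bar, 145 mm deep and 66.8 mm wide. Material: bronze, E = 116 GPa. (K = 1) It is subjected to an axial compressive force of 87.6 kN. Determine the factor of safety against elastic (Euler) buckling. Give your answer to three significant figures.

Buckling occurs about the weak axis: I_min = h·b³/12 with b = 66.8 mm (the shorter side).
I_min = 145×66.8³/12 = 3.602×10^6 mm⁴
I = 3.602×10^6 mm⁴ = 3.602×10^-6 m⁴
Effective length L_e = K·L = 1 × 4.94 = 4.940 m
P_cr = π²EI / L_e² = π² × 116×10⁹ × 3.602×10^-6 / 4.940² = 1.690×10^5 N
Factor of safety n = P_cr / P = 168.97 / 87.6 = 1.93

n ≈ 1.93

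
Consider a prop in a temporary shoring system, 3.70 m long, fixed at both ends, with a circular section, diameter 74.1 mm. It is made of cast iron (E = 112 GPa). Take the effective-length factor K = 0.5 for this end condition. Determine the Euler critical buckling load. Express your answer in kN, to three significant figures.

I = πd⁴/64 = π×74.1⁴/64 = 1.480×10^6 mm⁴
I = 1.480×10^6 mm⁴ = 1.480×10^-6 m⁴
Effective length L_e = K·L = 0.5 × 3.70 = 1.850 m
P_cr = π²EI / L_e² = π² × 112×10⁹ × 1.480×10^-6 / 1.850² = 4.780×10^5 N

P_cr ≈ 478 kN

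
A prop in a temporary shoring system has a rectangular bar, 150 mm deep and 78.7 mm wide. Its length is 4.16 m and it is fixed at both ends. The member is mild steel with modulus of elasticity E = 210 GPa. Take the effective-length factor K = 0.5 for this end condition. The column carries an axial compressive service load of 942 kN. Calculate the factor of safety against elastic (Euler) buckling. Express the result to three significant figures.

Buckling occurs about the weak axis: I_min = h·b³/12 with b = 78.7 mm (the shorter side).
I_min = 150×78.7³/12 = 6.093×10^6 mm⁴
I = 6.093×10^6 mm⁴ = 6.093×10^-6 m⁴
Effective length L_e = K·L = 0.5 × 4.16 = 2.080 m
P_cr = π²EI / L_e² = π² × 210×10⁹ × 6.093×10^-6 / 2.080² = 2.919×10^6 N
Factor of safety n = P_cr / P = 2918.9 / 942 = 3.10

n ≈ 3.10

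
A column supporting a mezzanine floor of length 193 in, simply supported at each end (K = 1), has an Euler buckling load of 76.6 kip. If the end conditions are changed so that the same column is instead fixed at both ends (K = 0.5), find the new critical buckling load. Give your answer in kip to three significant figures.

P_cr ∝ 1/K², so P_cr,new = P_cr,old × (K_old/K_new)² = 76.6 × (1/0.5)²
= 76.6 × 4.000 = 306 kip

P_cr ≈ 306 kip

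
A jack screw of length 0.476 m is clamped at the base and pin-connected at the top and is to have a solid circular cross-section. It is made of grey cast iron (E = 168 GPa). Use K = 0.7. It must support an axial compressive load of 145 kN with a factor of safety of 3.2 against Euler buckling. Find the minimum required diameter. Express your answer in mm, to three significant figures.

Required P_cr = n·P = 3.2 × 145 = 464.0 kN
L_e = K·L = 0.7 × 0.476 = 0.3332 m
Required I = P_cr·L_e²/(π²E) = 4.640×10^5 × 0.3332² / (π² × 1.68×10^11) = 3.107×10^-8 m⁴
I_req = 3.107×10^4 mm⁴
Solid circle: I = πd⁴/64  ⇒  d = (64I/π)^(1/4) = (64×3.107×10^4/π)^(1/4) = 28.2 mm

d ≈ 28.2 mm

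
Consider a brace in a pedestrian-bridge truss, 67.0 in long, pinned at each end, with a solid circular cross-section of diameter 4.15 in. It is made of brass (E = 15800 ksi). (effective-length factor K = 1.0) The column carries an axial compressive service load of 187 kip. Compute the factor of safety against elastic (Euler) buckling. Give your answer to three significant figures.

I = πd⁴/64 = π×4.15⁴/64 = 14.56 in⁴
Effective length L_e = K·L = 1 × 67.0 = 67.00 in
P_cr = π²EI / L_e² = π² × 15800×10³ × 14.56 / 67.00² = 5.058×10^5 lb
Factor of safety n = P_cr / P = 505.79 / 187 = 2.70

n ≈ 2.70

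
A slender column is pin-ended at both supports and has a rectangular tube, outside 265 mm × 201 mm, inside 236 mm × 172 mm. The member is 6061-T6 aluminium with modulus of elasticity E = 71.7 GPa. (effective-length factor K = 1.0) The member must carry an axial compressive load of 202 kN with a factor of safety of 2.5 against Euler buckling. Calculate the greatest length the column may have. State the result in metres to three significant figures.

Weak-axis I_min = (h_o·b_o³ − h_i·b_i³)/12 with b_o = 201, b_i = 172.0 mm (shorter outer/inner sides).
I_min = (265×201³ − 236.0×172.0³)/12 = 7.926×10^7 mm⁴
I = 7.926×10^-5 m⁴
Required critical load P_cr = n·P = 2.5 × 202 = 505.0 kN = 5.050×10^5 N
From P_cr = π²EI/(K·L)²:  L = (1/K)·√(π²EI/P_cr) = (1/1)·√(π²×7.17×10^10×7.926×10^-5/5.050×10^5)
L = 10.5 m

L_max ≈ 10.5 m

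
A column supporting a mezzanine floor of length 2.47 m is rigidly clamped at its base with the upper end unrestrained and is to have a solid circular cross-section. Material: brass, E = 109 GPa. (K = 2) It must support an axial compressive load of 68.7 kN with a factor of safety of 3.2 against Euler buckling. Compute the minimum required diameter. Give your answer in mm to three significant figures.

Required P_cr = n·P = 3.2 × 68.7 = 219.8 kN
L_e = K·L = 2 × 2.47 = 4.940 m
Required I = P_cr·L_e²/(π²E) = 2.198×10^5 × 4.940² / (π² × 1.09×10^11) = 4.987×10^-6 m⁴
I_req = 4.987×10^6 mm⁴
Solid circle: I = πd⁴/64  ⇒  d = (64I/π)^(1/4) = (64×4.987×10^6/π)^(1/4) = 100 mm

d ≈ 100 mm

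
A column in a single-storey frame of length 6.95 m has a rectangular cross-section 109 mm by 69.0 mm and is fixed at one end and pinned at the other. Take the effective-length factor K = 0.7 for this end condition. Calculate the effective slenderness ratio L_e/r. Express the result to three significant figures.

For a rectangle r_min = b/√12 = 69.0/√12 = 19.92 mm
L_e = K·L = 0.7 × 6.95 m = 4.865 m = 4865.0 mm
λ = L_e / r_min = 4865.0 / 19.92 = 244

λ ≈ 244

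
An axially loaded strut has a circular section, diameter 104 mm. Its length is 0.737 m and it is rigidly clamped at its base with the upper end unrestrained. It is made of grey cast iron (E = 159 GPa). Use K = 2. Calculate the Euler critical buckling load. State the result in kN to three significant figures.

I = πd⁴/64 = π×104⁴/64 = 5.743×10^6 mm⁴
I = 5.743×10^6 mm⁴ = 5.743×10^-6 m⁴
Effective length L_e = K·L = 2 × 0.737 = 1.474 m
P_cr = π²EI / L_e² = π² × 159×10⁹ × 5.743×10^-6 / 1.474² = 4.148×10^6 N

P_cr ≈ 4150 kN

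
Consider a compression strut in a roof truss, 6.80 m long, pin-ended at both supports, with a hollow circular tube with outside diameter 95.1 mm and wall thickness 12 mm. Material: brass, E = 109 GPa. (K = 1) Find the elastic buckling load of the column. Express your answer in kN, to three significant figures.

Inner diameter d_i = 95.1 − 2×12 = 71.10 mm
I = π(d_o⁴ − d_i⁴)/64 = π(95.1⁴ − 71.10⁴)/64 = 2.761×10^6 mm⁴
I = 2.761×10^6 mm⁴ = 2.761×10^-6 m⁴
Effective length L_e = K·L = 1 × 6.80 = 6.800 m
P_cr = π²EI / L_e² = π² × 109×10⁹ × 2.761×10^-6 / 6.800² = 6.423×10^4 N

P_cr ≈ 64.2 kN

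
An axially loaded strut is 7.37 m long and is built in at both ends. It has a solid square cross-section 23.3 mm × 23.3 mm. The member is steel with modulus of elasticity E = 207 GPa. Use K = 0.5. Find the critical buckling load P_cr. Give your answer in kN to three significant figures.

P_cr ≈ 3.70 kN

I = a⁴/12 = 23.3⁴/12 = 2.456×10^4 mm⁴
I = 2.456×10^4 mm⁴ = 2.456×10^-8 m⁴
Effective length L_e = K·L = 0.5 × 7.37 = 3.685 m
P_cr = π²EI / L_e² = π² × 207×10⁹ × 2.456×10^-8 / 3.685² = 3.695×10^3 N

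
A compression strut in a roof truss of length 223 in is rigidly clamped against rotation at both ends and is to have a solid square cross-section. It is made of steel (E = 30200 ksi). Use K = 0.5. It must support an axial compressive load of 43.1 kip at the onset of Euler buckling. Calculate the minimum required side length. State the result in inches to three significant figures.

a ≈ 2.16 in

L_e = K·L = 0.5 × 223 = 111.5 in
Required I = P_cr·L_e²/(π²E) = 4.310×10^4 × 111.5² / (π² × 3.02×10^7) = 1.798 in⁴
Solid square: I = a⁴/12  ⇒  a = (12I)^(1/4) = (12×1.798)^(1/4) = 2.16 in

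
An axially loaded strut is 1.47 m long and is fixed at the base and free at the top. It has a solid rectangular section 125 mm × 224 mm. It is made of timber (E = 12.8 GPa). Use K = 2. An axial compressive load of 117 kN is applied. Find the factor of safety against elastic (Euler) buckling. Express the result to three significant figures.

Buckling occurs about the weak axis: I_min = h·b³/12 with b = 125 mm (the shorter side).
I_min = 224×125³/12 = 3.646×10^7 mm⁴
I = 3.646×10^7 mm⁴ = 3.646×10^-5 m⁴
Effective length L_e = K·L = 2 × 1.47 = 2.940 m
P_cr = π²EI / L_e² = π² × 12.8×10⁹ × 3.646×10^-5 / 2.940² = 5.329×10^5 N
Factor of safety n = P_cr / P = 532.86 / 117 = 4.55

n ≈ 4.55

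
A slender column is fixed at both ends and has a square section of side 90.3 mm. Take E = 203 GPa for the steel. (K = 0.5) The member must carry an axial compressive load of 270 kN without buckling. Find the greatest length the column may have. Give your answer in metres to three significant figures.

L_max ≈ 12.8 m

I = a⁴/12 = 90.3⁴/12 = 5.541×10^6 mm⁴
I = 5.541×10^-6 m⁴
At the buckling limit P_cr = P = 2.700×10^5 N
From P_cr = π²EI/(K·L)²:  L = (1/K)·√(π²EI/P_cr) = (1/0.5)·√(π²×2.03×10^11×5.541×10^-6/2.700×10^5)
L = 12.8 m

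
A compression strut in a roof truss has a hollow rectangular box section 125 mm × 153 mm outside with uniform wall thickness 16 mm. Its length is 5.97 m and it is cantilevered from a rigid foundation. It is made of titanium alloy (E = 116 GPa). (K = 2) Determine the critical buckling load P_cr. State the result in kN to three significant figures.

P_cr ≈ 135 kN

Inner dimensions: h_i = 153 − 2×16 = 121.0 mm, b_i = 125 − 2×16 = 93.00 mm
Weak-axis I_min = (h_o·b_o³ − h_i·b_i³)/12 with b_o = 125, b_i = 93.00 mm (shorter outer/inner sides).
I_min = (153×125³ − 121.0×93.00³)/12 = 1.679×10^7 mm⁴
I = 1.679×10^7 mm⁴ = 1.679×10^-5 m⁴
Effective length L_e = K·L = 2 × 5.97 = 11.94 m
P_cr = π²EI / L_e² = π² × 116×10⁹ × 1.679×10^-5 / 11.94² = 1.348×10^5 N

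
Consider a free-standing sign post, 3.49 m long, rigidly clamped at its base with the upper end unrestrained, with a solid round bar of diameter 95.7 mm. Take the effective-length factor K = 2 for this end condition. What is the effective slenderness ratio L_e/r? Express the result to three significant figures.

λ ≈ 292

For a solid circle r = d/4 = 95.7/4 = 23.92 mm
L_e = K·L = 2 × 3.49 m = 6.980 m = 6980.0 mm
λ = L_e / r_min = 6980.0 / 23.92 = 292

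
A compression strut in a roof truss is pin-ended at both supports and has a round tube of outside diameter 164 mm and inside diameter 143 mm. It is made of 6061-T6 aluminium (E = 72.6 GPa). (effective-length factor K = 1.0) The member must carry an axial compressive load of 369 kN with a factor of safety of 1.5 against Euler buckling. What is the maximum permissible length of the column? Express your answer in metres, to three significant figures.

d_o = 164 mm, d_i = 143 mm
I = π(d_o⁴ − d_i⁴)/64 = π(164⁴ − 143.0⁴)/64 = 1.498×10^7 mm⁴
I = 1.498×10^-5 m⁴
Required critical load P_cr = n·P = 1.5 × 369 = 553.5 kN = 5.535×10^5 N
From P_cr = π²EI/(K·L)²:  L = (1/K)·√(π²EI/P_cr) = (1/1)·√(π²×7.26×10^10×1.498×10^-5/5.535×10^5)
L = 4.40 m

L_max ≈ 4.40 m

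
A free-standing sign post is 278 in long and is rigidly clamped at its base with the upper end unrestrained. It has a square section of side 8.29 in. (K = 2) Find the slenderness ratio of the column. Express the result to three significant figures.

For a square r = a/√12 = 8.29/√12 = 2.393 in
L_e = K·L = 2 × 278 = 556.0 in
λ = L_e / r_min = 556.00 / 2.393 = 232

λ ≈ 232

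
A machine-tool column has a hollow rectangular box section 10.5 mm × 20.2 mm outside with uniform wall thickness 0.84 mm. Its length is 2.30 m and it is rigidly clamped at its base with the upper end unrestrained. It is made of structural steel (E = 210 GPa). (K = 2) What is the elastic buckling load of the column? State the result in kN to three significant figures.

Inner dimensions: h_i = 20.2 − 2×0.84 = 18.52 mm, b_i = 10.5 − 2×0.84 = 8.820 mm
Weak-axis I_min = (h_o·b_o³ − h_i·b_i³)/12 with b_o = 10.5, b_i = 8.820 mm (shorter outer/inner sides).
I_min = (20.2×10.5³ − 18.52×8.820³)/12 = 889.7 mm⁴
I = 889.7 mm⁴ = 8.897×10^-10 m⁴
Effective length L_e = K·L = 2 × 2.30 = 4.600 m
P_cr = π²EI / L_e² = π² × 210×10⁹ × 8.897×10^-10 / 4.600² = 87.15 N

P_cr ≈ 0.0872 kN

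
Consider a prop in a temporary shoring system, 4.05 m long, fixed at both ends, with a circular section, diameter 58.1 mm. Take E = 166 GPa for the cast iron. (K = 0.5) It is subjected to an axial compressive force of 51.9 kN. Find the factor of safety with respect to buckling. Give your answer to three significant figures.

I = πd⁴/64 = π×58.1⁴/64 = 5.593×10^5 mm⁴
I = 5.593×10^5 mm⁴ = 5.593×10^-7 m⁴
Effective length L_e = K·L = 0.5 × 4.05 = 2.025 m
P_cr = π²EI / L_e² = π² × 166×10⁹ × 5.593×10^-7 / 2.025² = 2.235×10^5 N
Factor of safety n = P_cr / P = 223.48 / 51.9 = 4.31

n ≈ 4.31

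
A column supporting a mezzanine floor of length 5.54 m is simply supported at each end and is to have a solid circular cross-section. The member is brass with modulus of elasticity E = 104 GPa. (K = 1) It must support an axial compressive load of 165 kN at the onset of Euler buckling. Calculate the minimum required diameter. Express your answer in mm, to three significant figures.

L_e = K·L = 1 × 5.54 = 5.540 m
Required I = P_cr·L_e²/(π²E) = 1.650×10^5 × 5.540² / (π² × 1.04×10^11) = 4.934×10^-6 m⁴
I_req = 4.934×10^6 mm⁴
Solid circle: I = πd⁴/64  ⇒  d = (64I/π)^(1/4) = (64×4.934×10^6/π)^(1/4) = 100 mm

d ≈ 100 mm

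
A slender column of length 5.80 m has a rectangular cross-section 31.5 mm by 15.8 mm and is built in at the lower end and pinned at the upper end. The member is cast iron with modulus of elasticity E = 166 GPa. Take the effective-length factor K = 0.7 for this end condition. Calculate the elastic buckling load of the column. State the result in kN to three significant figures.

Buckling occurs about the weak axis: I_min = h·b³/12 with b = 15.8 mm (the shorter side).
I_min = 31.5×15.8³/12 = 1.035×10^4 mm⁴
I = 1.035×10^4 mm⁴ = 1.035×10^-8 m⁴
Effective length L_e = K·L = 0.7 × 5.80 = 4.060 m
P_cr = π²EI / L_e² = π² × 166×10⁹ × 1.035×10^-8 / 4.060² = 1.029×10^3 N

P_cr ≈ 1.03 kN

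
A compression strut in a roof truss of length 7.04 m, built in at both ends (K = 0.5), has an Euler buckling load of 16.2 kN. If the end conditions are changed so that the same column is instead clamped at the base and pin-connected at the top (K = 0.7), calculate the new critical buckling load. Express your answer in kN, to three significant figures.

P_cr ≈ 8.27 kN

P_cr ∝ 1/K², so P_cr,new = P_cr,old × (K_old/K_new)² = 16.2 × (0.5/0.7)²
= 16.2 × 0.5102 = 8.27 kN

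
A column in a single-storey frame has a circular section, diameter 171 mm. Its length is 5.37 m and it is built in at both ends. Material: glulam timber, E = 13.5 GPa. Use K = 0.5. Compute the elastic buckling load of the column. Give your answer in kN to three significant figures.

I = πd⁴/64 = π×171⁴/64 = 4.197×10^7 mm⁴
I = 4.197×10^7 mm⁴ = 4.197×10^-5 m⁴
Effective length L_e = K·L = 0.5 × 5.37 = 2.685 m
P_cr = π²EI / L_e² = π² × 13.5×10⁹ × 4.197×10^-5 / 2.685² = 7.757×10^5 N

P_cr ≈ 776 kN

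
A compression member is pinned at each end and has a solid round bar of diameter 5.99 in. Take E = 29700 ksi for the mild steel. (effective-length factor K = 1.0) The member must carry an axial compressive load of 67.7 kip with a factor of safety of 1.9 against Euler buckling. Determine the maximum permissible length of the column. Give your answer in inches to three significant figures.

L_max ≈ 379 in

I = πd⁴/64 = π×5.99⁴/64 = 63.19 in⁴
Required critical load P_cr = n·P = 1.9 × 67.7 = 128.6 kip = 1.286×10^5 lb
From P_cr = π²EI/(K·L)²:  L = (1/K)·√(π²EI/P_cr) = (1/1)·√(π²×2.97×10^7×63.19/1.286×10^5)
L = 379 in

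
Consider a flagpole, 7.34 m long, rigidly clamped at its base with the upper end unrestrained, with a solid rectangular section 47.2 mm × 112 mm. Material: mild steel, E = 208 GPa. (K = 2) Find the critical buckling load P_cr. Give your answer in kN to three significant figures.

Buckling occurs about the weak axis: I_min = h·b³/12 with b = 47.2 mm (the shorter side).
I_min = 112×47.2³/12 = 9.814×10^5 mm⁴
I = 9.814×10^5 mm⁴ = 9.814×10^-7 m⁴
Effective length L_e = K·L = 2 × 7.34 = 14.68 m
P_cr = π²EI / L_e² = π² × 208×10⁹ × 9.814×10^-7 / 14.68² = 9.349×10^3 N

P_cr ≈ 9.35 kN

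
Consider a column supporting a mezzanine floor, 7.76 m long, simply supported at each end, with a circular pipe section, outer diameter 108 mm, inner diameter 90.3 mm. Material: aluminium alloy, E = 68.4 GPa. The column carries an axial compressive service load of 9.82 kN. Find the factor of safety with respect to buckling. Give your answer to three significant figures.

n ≈ 3.90

d_o = 108 mm, d_i = 90.3 mm
I = π(d_o⁴ − d_i⁴)/64 = π(108⁴ − 90.30⁴)/64 = 3.415×10^6 mm⁴
I = 3.415×10^6 mm⁴ = 3.415×10^-6 m⁴
Effective length L_e = K·L = 1 × 7.76 = 7.760 m
P_cr = π²EI / L_e² = π² × 68.4×10⁹ × 3.415×10^-6 / 7.760² = 3.828×10^4 N
Factor of safety n = P_cr / P = 38.279 / 9.82 = 3.90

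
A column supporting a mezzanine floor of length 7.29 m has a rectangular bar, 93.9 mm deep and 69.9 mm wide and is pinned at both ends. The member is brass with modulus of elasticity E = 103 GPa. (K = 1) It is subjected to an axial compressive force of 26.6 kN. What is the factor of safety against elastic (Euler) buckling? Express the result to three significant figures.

Buckling occurs about the weak axis: I_min = h·b³/12 with b = 69.9 mm (the shorter side).
I_min = 93.9×69.9³/12 = 2.672×10^6 mm⁴
I = 2.672×10^6 mm⁴ = 2.672×10^-6 m⁴
Effective length L_e = K·L = 1 × 7.29 = 7.290 m
P_cr = π²EI / L_e² = π² × 103×10⁹ × 2.672×10^-6 / 7.290² = 5.112×10^4 N
Factor of safety n = P_cr / P = 51.121 / 26.6 = 1.92

n ≈ 1.92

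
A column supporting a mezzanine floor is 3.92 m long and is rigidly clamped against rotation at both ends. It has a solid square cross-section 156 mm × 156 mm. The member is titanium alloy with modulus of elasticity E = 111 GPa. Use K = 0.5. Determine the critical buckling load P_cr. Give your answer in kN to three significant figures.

I = a⁴/12 = 156⁴/12 = 4.935×10^7 mm⁴
I = 4.935×10^7 mm⁴ = 4.935×10^-5 m⁴
Effective length L_e = K·L = 0.5 × 3.92 = 1.960 m
P_cr = π²EI / L_e² = π² × 111×10⁹ × 4.935×10^-5 / 1.960² = 1.407×10^7 N

P_cr ≈ 14100 kN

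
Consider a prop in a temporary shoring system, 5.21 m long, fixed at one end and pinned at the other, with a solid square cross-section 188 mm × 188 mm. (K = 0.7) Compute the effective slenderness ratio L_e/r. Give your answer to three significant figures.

λ ≈ 67.2

For a square r = a/√12 = 188/√12 = 54.27 mm
L_e = K·L = 0.7 × 5.21 m = 3.647 m = 3647.0 mm
λ = L_e / r_min = 3647.0 / 54.27 = 67.2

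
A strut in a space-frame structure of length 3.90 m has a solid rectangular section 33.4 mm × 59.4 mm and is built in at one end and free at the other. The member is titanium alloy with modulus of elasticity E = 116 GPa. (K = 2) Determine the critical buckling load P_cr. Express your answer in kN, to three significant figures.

P_cr ≈ 3.47 kN

Buckling occurs about the weak axis: I_min = h·b³/12 with b = 33.4 mm (the shorter side).
I_min = 59.4×33.4³/12 = 1.844×10^5 mm⁴
I = 1.844×10^5 mm⁴ = 1.844×10^-7 m⁴
Effective length L_e = K·L = 2 × 3.90 = 7.800 m
P_cr = π²EI / L_e² = π² × 116×10⁹ × 1.844×10^-7 / 7.800² = 3.471×10^3 N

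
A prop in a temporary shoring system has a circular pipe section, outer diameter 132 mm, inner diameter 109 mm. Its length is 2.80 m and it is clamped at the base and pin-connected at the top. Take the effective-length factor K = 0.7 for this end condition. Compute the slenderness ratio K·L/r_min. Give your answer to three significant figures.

d_o = 132 mm, d_i = 109 mm
I = π(d_o⁴ − d_i⁴)/64 = π(132⁴ − 109.0⁴)/64 = 7.974×10^6 mm⁴
A = 4.353×10^3 mm²;  r_min = √(I/A) = √(7.974×10^6/4.353×10^3) = 42.80 mm
L_e = K·L = 0.7 × 2.80 m = 1.960 m = 1960.0 mm
λ = L_e / r_min = 1960.0 / 42.80 = 45.8

λ ≈ 45.8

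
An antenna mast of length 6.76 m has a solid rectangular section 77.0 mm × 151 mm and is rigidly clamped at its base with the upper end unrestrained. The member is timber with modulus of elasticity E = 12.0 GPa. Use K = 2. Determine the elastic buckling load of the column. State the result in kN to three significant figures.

P_cr ≈ 3.72 kN

Buckling occurs about the weak axis: I_min = h·b³/12 with b = 77.0 mm (the shorter side).
I_min = 151×77.0³/12 = 5.745×10^6 mm⁴
I = 5.745×10^6 mm⁴ = 5.745×10^-6 m⁴
Effective length L_e = K·L = 2 × 6.76 = 13.52 m
P_cr = π²EI / L_e² = π² × 12.0×10⁹ × 5.745×10^-6 / 13.52² = 3.722×10^3 N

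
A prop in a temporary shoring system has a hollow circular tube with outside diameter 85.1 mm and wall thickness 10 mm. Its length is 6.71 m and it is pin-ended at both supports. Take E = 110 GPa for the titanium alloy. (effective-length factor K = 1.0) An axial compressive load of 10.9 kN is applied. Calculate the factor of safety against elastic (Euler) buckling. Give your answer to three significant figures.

n ≈ 3.74

Inner diameter d_i = 85.1 − 2×10 = 65.10 mm
I = π(d_o⁴ − d_i⁴)/64 = π(85.1⁴ − 65.10⁴)/64 = 1.693×10^6 mm⁴
I = 1.693×10^6 mm⁴ = 1.693×10^-6 m⁴
Effective length L_e = K·L = 1 × 6.71 = 6.710 m
P_cr = π²EI / L_e² = π² × 110×10⁹ × 1.693×10^-6 / 6.710² = 4.082×10^4 N
Factor of safety n = P_cr / P = 40.819 / 10.9 = 3.74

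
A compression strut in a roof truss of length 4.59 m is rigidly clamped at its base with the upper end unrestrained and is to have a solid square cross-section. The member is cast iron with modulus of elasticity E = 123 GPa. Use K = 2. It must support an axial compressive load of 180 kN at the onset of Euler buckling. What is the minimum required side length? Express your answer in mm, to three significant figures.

L_e = K·L = 2 × 4.59 = 9.180 m
Required I = P_cr·L_e²/(π²E) = 1.800×10^5 × 9.180² / (π² × 1.23×10^11) = 1.250×10^-5 m⁴
I_req = 1.250×10^7 mm⁴
Solid square: I = a⁴/12  ⇒  a = (12I)^(1/4) = (12×1.250×10^7)^(1/4) = 111 mm

a ≈ 111 mm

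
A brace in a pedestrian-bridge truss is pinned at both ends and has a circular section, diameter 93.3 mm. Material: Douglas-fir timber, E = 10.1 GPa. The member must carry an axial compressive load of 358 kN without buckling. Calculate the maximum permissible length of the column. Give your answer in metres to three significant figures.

L_max ≈ 1.02 m

I = πd⁴/64 = π×93.3⁴/64 = 3.720×10^6 mm⁴
I = 3.720×10^-6 m⁴
At the buckling limit P_cr = P = 3.580×10^5 N
From P_cr = π²EI/(K·L)²:  L = (1/K)·√(π²EI/P_cr) = (1/1)·√(π²×1.01×10^10×3.720×10^-6/3.580×10^5)
L = 1.02 m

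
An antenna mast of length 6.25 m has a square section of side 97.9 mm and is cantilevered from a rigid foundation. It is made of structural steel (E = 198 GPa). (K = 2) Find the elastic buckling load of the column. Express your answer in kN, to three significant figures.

I = a⁴/12 = 97.9⁴/12 = 7.655×10^6 mm⁴
I = 7.655×10^6 mm⁴ = 7.655×10^-6 m⁴
Effective length L_e = K·L = 2 × 6.25 = 12.50 m
P_cr = π²EI / L_e² = π² × 198×10⁹ × 7.655×10^-6 / 12.50² = 9.574×10^4 N

P_cr ≈ 95.7 kN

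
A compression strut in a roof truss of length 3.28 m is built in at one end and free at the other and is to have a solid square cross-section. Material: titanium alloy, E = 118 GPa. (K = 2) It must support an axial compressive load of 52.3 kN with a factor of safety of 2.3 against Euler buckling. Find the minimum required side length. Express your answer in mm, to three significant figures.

Required P_cr = n·P = 2.3 × 52.3 = 120.3 kN
L_e = K·L = 2 × 3.28 = 6.560 m
Required I = P_cr·L_e²/(π²E) = 1.203×10^5 × 6.560² / (π² × 1.18×10^11) = 4.445×10^-6 m⁴
I_req = 4.445×10^6 mm⁴
Solid square: I = a⁴/12  ⇒  a = (12I)^(1/4) = (12×4.445×10^6)^(1/4) = 85.5 mm

a ≈ 85.5 mm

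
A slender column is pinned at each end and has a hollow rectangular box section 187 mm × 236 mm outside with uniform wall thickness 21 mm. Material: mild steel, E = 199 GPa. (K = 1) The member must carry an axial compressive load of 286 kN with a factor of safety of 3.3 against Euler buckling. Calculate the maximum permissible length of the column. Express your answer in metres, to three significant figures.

L_max ≈ 12.8 m

Inner dimensions: h_i = 236 − 2×21 = 194.0 mm, b_i = 187 − 2×21 = 145.0 mm
Weak-axis I_min = (h_o·b_o³ − h_i·b_i³)/12 with b_o = 187, b_i = 145.0 mm (shorter outer/inner sides).
I_min = (236×187³ − 194.0×145.0³)/12 = 7.932×10^7 mm⁴
I = 7.932×10^-5 m⁴
Required critical load P_cr = n·P = 3.3 × 286 = 943.8 kN = 9.438×10^5 N
From P_cr = π²EI/(K·L)²:  L = (1/K)·√(π²EI/P_cr) = (1/1)·√(π²×1.99×10^11×7.932×10^-5/9.438×10^5)
L = 12.8 m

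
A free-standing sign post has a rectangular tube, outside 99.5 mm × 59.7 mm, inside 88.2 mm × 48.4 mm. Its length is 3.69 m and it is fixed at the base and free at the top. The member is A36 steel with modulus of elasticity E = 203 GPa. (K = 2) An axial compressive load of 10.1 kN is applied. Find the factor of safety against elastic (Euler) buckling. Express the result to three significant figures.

Weak-axis I_min = (h_o·b_o³ − h_i·b_i³)/12 with b_o = 59.7, b_i = 48.40 mm (shorter outer/inner sides).
I_min = (99.5×59.7³ − 88.20×48.40³)/12 = 9.309×10^5 mm⁴
I = 9.309×10^5 mm⁴ = 9.309×10^-7 m⁴
Effective length L_e = K·L = 2 × 3.69 = 7.380 m
P_cr = π²EI / L_e² = π² × 203×10⁹ × 9.309×10^-7 / 7.380² = 3.425×10^4 N
Factor of safety n = P_cr / P = 34.245 / 10.1 = 3.39

n ≈ 3.39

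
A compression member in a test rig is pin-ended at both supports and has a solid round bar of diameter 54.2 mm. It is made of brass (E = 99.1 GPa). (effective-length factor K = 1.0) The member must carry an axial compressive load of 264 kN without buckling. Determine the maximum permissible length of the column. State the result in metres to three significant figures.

I = πd⁴/64 = π×54.2⁴/64 = 4.236×10^5 mm⁴
I = 4.236×10^-7 m⁴
At the buckling limit P_cr = P = 2.640×10^5 N
From P_cr = π²EI/(K·L)²:  L = (1/K)·√(π²EI/P_cr) = (1/1)·√(π²×9.91×10^10×4.236×10^-7/2.640×10^5)
L = 1.25 m

L_max ≈ 1.25 m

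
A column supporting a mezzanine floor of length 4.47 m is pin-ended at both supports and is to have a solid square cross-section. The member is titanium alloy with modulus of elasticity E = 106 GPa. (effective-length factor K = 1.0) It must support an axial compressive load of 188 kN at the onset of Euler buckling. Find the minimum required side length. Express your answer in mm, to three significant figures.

L_e = K·L = 1 × 4.47 = 4.470 m
Required I = P_cr·L_e²/(π²E) = 1.880×10^5 × 4.470² / (π² × 1.06×10^11) = 3.591×10^-6 m⁴
I_req = 3.591×10^6 mm⁴
Solid square: I = a⁴/12  ⇒  a = (12I)^(1/4) = (12×3.591×10^6)^(1/4) = 81.0 mm

a ≈ 81.0 mm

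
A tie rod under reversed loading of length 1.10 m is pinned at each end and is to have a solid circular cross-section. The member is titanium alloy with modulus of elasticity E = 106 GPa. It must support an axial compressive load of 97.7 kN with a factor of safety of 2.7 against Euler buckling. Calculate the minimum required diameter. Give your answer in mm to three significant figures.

Required P_cr = n·P = 2.7 × 97.7 = 263.8 kN
L_e = K·L = 1 × 1.10 = 1.100 m
Required I = P_cr·L_e²/(π²E) = 2.638×10^5 × 1.100² / (π² × 1.06×10^11) = 3.051×10^-7 m⁴
I_req = 3.051×10^5 mm⁴
Solid circle: I = πd⁴/64  ⇒  d = (64I/π)^(1/4) = (64×3.051×10^5/π)^(1/4) = 49.9 mm

d ≈ 49.9 mm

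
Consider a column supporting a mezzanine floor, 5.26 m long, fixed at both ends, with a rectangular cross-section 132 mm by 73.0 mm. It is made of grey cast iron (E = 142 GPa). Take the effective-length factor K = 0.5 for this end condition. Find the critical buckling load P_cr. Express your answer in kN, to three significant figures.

Buckling occurs about the weak axis: I_min = h·b³/12 with b = 73.0 mm (the shorter side).
I_min = 132×73.0³/12 = 4.279×10^6 mm⁴
I = 4.279×10^6 mm⁴ = 4.279×10^-6 m⁴
Effective length L_e = K·L = 0.5 × 5.26 = 2.630 m
P_cr = π²EI / L_e² = π² × 142×10⁹ × 4.279×10^-6 / 2.630² = 8.670×10^5 N

P_cr ≈ 867 kN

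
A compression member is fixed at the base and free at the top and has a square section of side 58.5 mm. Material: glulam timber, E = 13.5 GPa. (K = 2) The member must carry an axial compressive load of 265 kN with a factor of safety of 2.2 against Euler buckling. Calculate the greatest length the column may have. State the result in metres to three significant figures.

I = a⁴/12 = 58.5⁴/12 = 9.760×10^5 mm⁴
I = 9.760×10^-7 m⁴
Required critical load P_cr = n·P = 2.2 × 265 = 583.0 kN = 5.830×10^5 N
From P_cr = π²EI/(K·L)²:  L = (1/K)·√(π²EI/P_cr) = (1/2)·√(π²×1.35×10^10×9.760×10^-7/5.830×10^5)
L = 0.236 m

L_max ≈ 0.236 m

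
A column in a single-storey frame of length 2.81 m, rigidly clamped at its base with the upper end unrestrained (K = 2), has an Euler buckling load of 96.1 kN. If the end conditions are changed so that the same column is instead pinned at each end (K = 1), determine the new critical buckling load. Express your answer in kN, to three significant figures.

P_cr ∝ 1/K², so P_cr,new = P_cr,old × (K_old/K_new)² = 96.1 × (2/1)²
= 96.1 × 4.000 = 384 kN

P_cr ≈ 384 kN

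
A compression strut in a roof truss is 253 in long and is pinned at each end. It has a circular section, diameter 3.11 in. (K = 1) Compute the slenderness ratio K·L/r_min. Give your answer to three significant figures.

λ ≈ 325

For a solid circle r = d/4 = 3.11/4 = 0.7775 in
L_e = K·L = 1 × 253 = 253.0 in
λ = L_e / r_min = 253.00 / 0.7775 = 325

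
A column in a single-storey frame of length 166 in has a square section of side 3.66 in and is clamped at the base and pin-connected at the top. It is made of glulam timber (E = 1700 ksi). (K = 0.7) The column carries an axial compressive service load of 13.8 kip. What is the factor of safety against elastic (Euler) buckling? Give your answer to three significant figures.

n ≈ 1.35

I = a⁴/12 = 3.66⁴/12 = 14.95 in⁴
Effective length L_e = K·L = 0.7 × 166 = 116.2 in
P_cr = π²EI / L_e² = π² × 1700×10³ × 14.95 / 116.2² = 1.858×10^4 lb
Factor of safety n = P_cr / P = 18.581 / 13.8 = 1.35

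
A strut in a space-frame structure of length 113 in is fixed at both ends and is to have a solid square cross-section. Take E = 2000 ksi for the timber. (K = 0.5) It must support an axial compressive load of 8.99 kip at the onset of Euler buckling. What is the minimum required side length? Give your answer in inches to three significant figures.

a ≈ 2.04 in

L_e = K·L = 0.5 × 113 = 56.50 in
Required I = P_cr·L_e²/(π²E) = 8.990×10^3 × 56.50² / (π² × 2.00×10^6) = 1.454 in⁴
Solid square: I = a⁴/12  ⇒  a = (12I)^(1/4) = (12×1.454)^(1/4) = 2.04 in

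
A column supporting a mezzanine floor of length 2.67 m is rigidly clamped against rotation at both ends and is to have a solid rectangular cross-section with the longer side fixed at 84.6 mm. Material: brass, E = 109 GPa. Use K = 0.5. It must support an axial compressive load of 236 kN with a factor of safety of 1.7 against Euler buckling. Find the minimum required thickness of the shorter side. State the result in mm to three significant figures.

Required P_cr = n·P = 1.7 × 236 = 401.2 kN
L_e = K·L = 0.5 × 2.67 = 1.335 m
Required I = P_cr·L_e²/(π²E) = 4.012×10^5 × 1.335² / (π² × 1.09×10^11) = 6.647×10^-7 m⁴
I_req = 6.647×10^5 mm⁴
Rectangle, weak axis: I_min = h·b³/12 with h = 84.6 mm fixed  ⇒  b = (12I/h)^(1/3) = 45.5 mm

b ≈ 45.5 mm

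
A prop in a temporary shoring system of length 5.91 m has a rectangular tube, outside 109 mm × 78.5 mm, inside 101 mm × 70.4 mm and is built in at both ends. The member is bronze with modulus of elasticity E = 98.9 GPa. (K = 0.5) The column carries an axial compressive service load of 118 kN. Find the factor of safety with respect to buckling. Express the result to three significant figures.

Weak-axis I_min = (h_o·b_o³ − h_i·b_i³)/12 with b_o = 78.5, b_i = 70.40 mm (shorter outer/inner sides).
I_min = (109×78.5³ − 101.0×70.40³)/12 = 1.457×10^6 mm⁴
I = 1.457×10^6 mm⁴ = 1.457×10^-6 m⁴
Effective length L_e = K·L = 0.5 × 5.91 = 2.955 m
P_cr = π²EI / L_e² = π² × 98.9×10⁹ × 1.457×10^-6 / 2.955² = 1.629×10^5 N
Factor of safety n = P_cr / P = 162.90 / 118 = 1.38

n ≈ 1.38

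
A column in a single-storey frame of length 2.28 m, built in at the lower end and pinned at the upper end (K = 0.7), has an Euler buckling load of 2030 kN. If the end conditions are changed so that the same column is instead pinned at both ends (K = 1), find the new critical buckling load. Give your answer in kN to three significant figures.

P_cr ≈ 995 kN

P_cr ∝ 1/K², so P_cr,new = P_cr,old × (K_old/K_new)² = 2030 × (0.7/1)²
= 2030 × 0.4900 = 995 kN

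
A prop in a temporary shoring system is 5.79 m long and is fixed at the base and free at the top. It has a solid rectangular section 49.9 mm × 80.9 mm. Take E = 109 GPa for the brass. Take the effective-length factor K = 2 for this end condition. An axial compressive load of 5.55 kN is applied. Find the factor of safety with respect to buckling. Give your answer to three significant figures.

Buckling occurs about the weak axis: I_min = h·b³/12 with b = 49.9 mm (the shorter side).
I_min = 80.9×49.9³/12 = 8.377×10^5 mm⁴
I = 8.377×10^5 mm⁴ = 8.377×10^-7 m⁴
Effective length L_e = K·L = 2 × 5.79 = 11.58 m
P_cr = π²EI / L_e² = π² × 109×10⁹ × 8.377×10^-7 / 11.58² = 6.720×10^3 N
Factor of safety n = P_cr / P = 6.7201 / 5.55 = 1.21

n ≈ 1.21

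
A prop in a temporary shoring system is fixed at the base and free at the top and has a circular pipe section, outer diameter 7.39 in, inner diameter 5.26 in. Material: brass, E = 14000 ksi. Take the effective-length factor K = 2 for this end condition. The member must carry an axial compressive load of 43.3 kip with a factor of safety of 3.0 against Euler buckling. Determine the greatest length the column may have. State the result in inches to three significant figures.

d_o = 7.39 in, d_i = 5.26 in
I = π(d_o⁴ − d_i⁴)/64 = π(7.39⁴ − 5.260⁴)/64 = 108.8 in⁴
Required critical load P_cr = n·P = 3.0 × 43.3 = 129.9 kip = 1.299×10^5 lb
From P_cr = π²EI/(K·L)²:  L = (1/K)·√(π²EI/P_cr) = (1/2)·√(π²×1.40×10^7×108.8/1.299×10^5)
L = 170 in

L_max ≈ 170 in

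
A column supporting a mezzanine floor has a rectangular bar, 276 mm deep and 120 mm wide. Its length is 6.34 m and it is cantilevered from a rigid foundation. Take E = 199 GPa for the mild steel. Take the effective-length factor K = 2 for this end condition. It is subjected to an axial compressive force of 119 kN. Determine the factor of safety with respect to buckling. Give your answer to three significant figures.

Buckling occurs about the weak axis: I_min = h·b³/12 with b = 120 mm (the shorter side).
I_min = 276×120³/12 = 3.974×10^7 mm⁴
I = 3.974×10^7 mm⁴ = 3.974×10^-5 m⁴
Effective length L_e = K·L = 2 × 6.34 = 12.68 m
P_cr = π²EI / L_e² = π² × 199×10⁹ × 3.974×10^-5 / 12.68² = 4.855×10^5 N
Factor of safety n = P_cr / P = 485.50 / 119 = 4.08

n ≈ 4.08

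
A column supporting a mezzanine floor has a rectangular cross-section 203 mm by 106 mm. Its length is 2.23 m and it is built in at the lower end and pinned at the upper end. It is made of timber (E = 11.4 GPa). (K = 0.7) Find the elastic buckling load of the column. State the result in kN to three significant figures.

Buckling occurs about the weak axis: I_min = h·b³/12 with b = 106 mm (the shorter side).
I_min = 203×106³/12 = 2.015×10^7 mm⁴
I = 2.015×10^7 mm⁴ = 2.015×10^-5 m⁴
Effective length L_e = K·L = 0.7 × 2.23 = 1.561 m
P_cr = π²EI / L_e² = π² × 11.4×10⁹ × 2.015×10^-5 / 1.561² = 9.303×10^5 N

P_cr ≈ 930 kN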